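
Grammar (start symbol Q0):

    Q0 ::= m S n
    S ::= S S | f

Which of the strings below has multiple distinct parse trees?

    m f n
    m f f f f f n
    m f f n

m f n: 1 tree
m f f f f f n: 14 trees
m f f n: 1 tree

m f f f f f n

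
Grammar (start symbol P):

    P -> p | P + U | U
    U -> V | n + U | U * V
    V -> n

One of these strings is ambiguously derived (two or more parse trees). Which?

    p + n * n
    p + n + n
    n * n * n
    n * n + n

p + n * n: 1 tree
p + n + n: 2 trees
n * n * n: 1 tree
n * n + n: 1 tree

p + n + n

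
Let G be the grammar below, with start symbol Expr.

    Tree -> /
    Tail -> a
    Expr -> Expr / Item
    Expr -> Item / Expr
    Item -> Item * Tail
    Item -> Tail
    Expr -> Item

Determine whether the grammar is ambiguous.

Ambiguous

Witness: a / a

Derivation 1: Expr ⇒ Expr / Item ⇒ Item / Item ⇒ Tail / Item ⇒ a / Item ⇒ a / Tail ⇒ a / a
Derivation 2: Expr ⇒ Item / Expr ⇒ Tail / Expr ⇒ a / Expr ⇒ a / Item ⇒ a / Tail ⇒ a / a

Two distinct leftmost derivations for the same string.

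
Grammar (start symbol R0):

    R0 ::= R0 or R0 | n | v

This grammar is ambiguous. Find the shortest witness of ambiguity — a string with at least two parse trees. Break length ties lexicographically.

n or n or n

length 1: no string has ≥2 trees
length 3: no string has ≥2 trees
length 5: n or n or n has 2 parse trees

Two derivations of n or n or n:
  R0 ⇒ R0 or R0 ⇒ R0 or R0 or R0 ⇒ n or R0 or R0 ⇒ n or n or R0 ⇒ n or n or n
  R0 ⇒ R0 or R0 ⇒ n or R0 ⇒ n or R0 or R0 ⇒ n or n or R0 ⇒ n or n or n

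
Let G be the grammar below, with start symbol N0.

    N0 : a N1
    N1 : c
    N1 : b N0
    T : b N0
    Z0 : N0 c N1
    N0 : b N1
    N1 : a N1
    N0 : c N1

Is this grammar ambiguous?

Unambiguous

(Z0, T are unreachable from N0, so their rules don't affect L(N0).) Restricted to the reachable nonterminals, every rule has the form A → t or A → t B, and no two rules for the same A share a first terminal. The grammar encodes a DFA — one run per string.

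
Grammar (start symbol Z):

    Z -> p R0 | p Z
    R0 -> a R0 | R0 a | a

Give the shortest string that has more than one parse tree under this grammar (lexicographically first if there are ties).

length 2: no string has ≥2 trees
length 3: p a a has 2 parse trees

Two derivations of p a a:
  Z ⇒ p R0 ⇒ p a R0 ⇒ p a a
  Z ⇒ p R0 ⇒ p R0 a ⇒ p a a

p a a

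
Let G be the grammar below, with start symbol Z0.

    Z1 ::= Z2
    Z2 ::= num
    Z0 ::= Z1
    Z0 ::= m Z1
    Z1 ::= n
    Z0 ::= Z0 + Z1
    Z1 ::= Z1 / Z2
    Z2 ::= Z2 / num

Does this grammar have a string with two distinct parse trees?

Witness: num / num

Derivation 1: Z0 ⇒ Z1 ⇒ Z2 ⇒ Z2 / num ⇒ num / num
Derivation 2: Z0 ⇒ Z1 ⇒ Z1 / Z2 ⇒ Z2 / Z2 ⇒ num / Z2 ⇒ num / num

Two distinct leftmost derivations for the same string.

Ambiguous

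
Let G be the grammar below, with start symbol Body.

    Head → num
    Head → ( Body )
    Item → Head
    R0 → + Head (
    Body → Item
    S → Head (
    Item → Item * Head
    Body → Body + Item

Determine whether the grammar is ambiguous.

Unambiguous

Only Body, Item, Head are reachable from Body; ignoring the rest: This is a standard precedence ladder (Body over Item over Head), with each level left-recursive on its own operator ('+' at Body, '*' at Item). That structure is LR(1), hence unambiguous.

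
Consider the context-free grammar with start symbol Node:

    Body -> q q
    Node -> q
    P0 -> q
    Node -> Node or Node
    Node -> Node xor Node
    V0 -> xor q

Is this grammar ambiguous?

Ambiguous

Witness: q or q or q

Derivation 1: Node ⇒ Node or Node ⇒ q or Node ⇒ q or Node or Node ⇒ q or q or Node ⇒ q or q or q
Derivation 2: Node ⇒ Node or Node ⇒ Node or Node or Node ⇒ q or Node or Node ⇒ q or q or Node ⇒ q or q or q

Two distinct leftmost derivations for the same string.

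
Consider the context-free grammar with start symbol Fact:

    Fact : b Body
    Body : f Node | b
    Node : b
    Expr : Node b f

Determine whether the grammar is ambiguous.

Unambiguous

(Expr is unreachable from Fact, so its rules don't affect L(Fact).) Restricted to the reachable nonterminals, every rule has the form A → t or A → t B, and no two rules for the same A share a first terminal. The grammar encodes a DFA — one run per string.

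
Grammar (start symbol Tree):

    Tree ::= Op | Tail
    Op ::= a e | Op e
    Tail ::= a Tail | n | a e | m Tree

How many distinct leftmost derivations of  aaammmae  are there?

2

Parse trees for aaammmae:
  [Tree [Tail a [Tail a [Tail a [Tail m [Tree [Tail m [Tree [Tail m [Tree [Op a e]]]]]]]]]]]
  [Tree [Tail a [Tail a [Tail a [Tail m [Tree [Tail m [Tree [Tail m [Tree [Tail a e]]]]]]]]]]]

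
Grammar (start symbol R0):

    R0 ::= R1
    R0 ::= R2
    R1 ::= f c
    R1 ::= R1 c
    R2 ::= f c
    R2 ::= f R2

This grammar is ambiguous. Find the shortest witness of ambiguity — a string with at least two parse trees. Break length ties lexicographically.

f c

length 2: f c has 2 parse trees

Two derivations of f c:
  R0 ⇒ R1 ⇒ f c
  R0 ⇒ R2 ⇒ f c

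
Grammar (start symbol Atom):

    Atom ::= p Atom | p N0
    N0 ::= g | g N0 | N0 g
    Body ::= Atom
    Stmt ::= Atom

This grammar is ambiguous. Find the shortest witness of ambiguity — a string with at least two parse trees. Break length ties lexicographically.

p g g

length 2: no string has ≥2 trees
length 3: p g g has 2 parse trees

Two derivations of p g g:
  Atom ⇒ p N0 ⇒ p g N0 ⇒ p g g
  Atom ⇒ p N0 ⇒ p N0 g ⇒ p g g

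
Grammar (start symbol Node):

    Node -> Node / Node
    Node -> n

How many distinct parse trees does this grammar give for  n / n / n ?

2

Parse trees for n / n / n:
  [Node [Node n] / [Node [Node n] / [Node n]]]
  [Node [Node [Node n] / [Node n]] / [Node n]]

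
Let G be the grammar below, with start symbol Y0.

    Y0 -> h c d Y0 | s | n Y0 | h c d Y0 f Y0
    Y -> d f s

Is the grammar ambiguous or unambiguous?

Witness: h c d h c d s f s

Derivation 1: Y0 ⇒ h c d Y0 ⇒ h c d h c d Y0 f Y0 ⇒ h c d h c d s f Y0 ⇒ h c d h c d s f s
Derivation 2: Y0 ⇒ h c d Y0 f Y0 ⇒ h c d h c d Y0 f Y0 ⇒ h c d h c d s f Y0 ⇒ h c d h c d s f s

Two distinct leftmost derivations for the same string.

Ambiguous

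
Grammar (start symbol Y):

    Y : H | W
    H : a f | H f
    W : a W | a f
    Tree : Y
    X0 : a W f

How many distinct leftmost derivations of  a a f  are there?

1

Parse trees for a a f:
  [Y [W a [W a f]]]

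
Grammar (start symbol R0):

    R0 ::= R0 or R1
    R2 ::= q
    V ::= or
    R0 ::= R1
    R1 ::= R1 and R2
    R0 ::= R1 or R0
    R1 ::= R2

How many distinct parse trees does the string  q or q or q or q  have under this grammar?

Parse trees for q or q or q or q:
  [R0 [R0 [R0 [R0 [R1 [R2 q]]] or [R1 [R2 q]]] or [R1 [R2 q]]] or [R1 [R2 q]]]
  [R0 [R0 [R0 [R1 [R2 q]] or [R0 [R1 [R2 q]]]] or [R1 [R2 q]]] or [R1 [R2 q]]]
  [R0 [R0 [R1 [R2 q]] or [R0 [R0 [R1 [R2 q]]] or [R1 [R2 q]]]] or [R1 [R2 q]]]
  [R0 [R0 [R1 [R2 q]] or [R0 [R1 [R2 q]] or [R0 [R1 [R2 q]]]]] or [R1 [R2 q]]]
  [R0 [R1 [R2 q]] or [R0 [R0 [R0 [R1 [R2 q]]] or [R1 [R2 q]]] or [R1 [R2 q]]]]
  [R0 [R1 [R2 q]] or [R0 [R0 [R1 [R2 q]] or [R0 [R1 [R2 q]]]] or [R1 [R2 q]]]]
  [R0 [R1 [R2 q]] or [R0 [R1 [R2 q]] or [R0 [R0 [R1 [R2 q]]] or [R1 [R2 q]]]]]
  [R0 [R1 [R2 q]] or [R0 [R1 [R2 q]] or [R0 [R1 [R2 q]] or [R0 [R1 [R2 q]]]]]]

8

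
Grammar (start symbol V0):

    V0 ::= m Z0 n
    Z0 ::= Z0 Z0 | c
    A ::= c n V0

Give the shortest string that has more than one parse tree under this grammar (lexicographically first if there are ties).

length 3: no string has ≥2 trees
length 4: no string has ≥2 trees
length 5: m c c c n has 2 parse trees

Two derivations of m c c c n:
  V0 ⇒ m Z0 n ⇒ m Z0 Z0 n ⇒ m Z0 Z0 Z0 n ⇒ m c Z0 Z0 n ⇒ m c c Z0 n ⇒ m c c c n
  V0 ⇒ m Z0 n ⇒ m Z0 Z0 n ⇒ m c Z0 n ⇒ m c Z0 Z0 n ⇒ m c c Z0 n ⇒ m c c c n

m c c c n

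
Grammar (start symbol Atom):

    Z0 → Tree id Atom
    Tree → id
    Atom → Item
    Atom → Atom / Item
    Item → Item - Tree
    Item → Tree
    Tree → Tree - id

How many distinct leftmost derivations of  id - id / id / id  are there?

2

Parse trees for id - id / id / id:
  [Atom [Atom [Atom [Item [Item [Tree id]] - [Tree id]]] / [Item [Tree id]]] / [Item [Tree id]]]
  [Atom [Atom [Atom [Item [Tree [Tree id] - id]]] / [Item [Tree id]]] / [Item [Tree id]]]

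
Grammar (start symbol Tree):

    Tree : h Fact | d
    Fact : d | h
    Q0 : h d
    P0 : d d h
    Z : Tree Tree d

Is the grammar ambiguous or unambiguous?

Unambiguous

Only Tree, Fact are reachable from Tree; ignoring the rest: Restricted to the reachable nonterminals, every rule has the form A → t or A → t B, and no two rules for the same A share a first terminal. The grammar encodes a DFA — one run per string.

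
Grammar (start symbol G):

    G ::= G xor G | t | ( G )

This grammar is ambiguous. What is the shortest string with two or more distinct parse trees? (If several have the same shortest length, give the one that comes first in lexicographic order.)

length 1: no string has ≥2 trees
length 3: no string has ≥2 trees
length 5: t xor t xor t has 2 parse trees

Two derivations of t xor t xor t:
  G ⇒ G xor G ⇒ G xor G xor G ⇒ t xor G xor G ⇒ t xor t xor G ⇒ t xor t xor t
  G ⇒ G xor G ⇒ t xor G ⇒ t xor G xor G ⇒ t xor t xor G ⇒ t xor t xor t

t xor t xor t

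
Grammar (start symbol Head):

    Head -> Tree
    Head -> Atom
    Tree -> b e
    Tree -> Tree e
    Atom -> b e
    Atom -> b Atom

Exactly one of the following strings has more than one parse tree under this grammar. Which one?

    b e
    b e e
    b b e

b e: 2 trees
b e e: 1 tree
b b e: 1 tree

b e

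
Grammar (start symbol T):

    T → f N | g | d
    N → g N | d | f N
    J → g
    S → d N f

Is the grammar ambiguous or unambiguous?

Only T, N are reachable from T; ignoring the rest: Restricted to the reachable nonterminals, every rule has the form A → t or A → t B, and no two rules for the same A share a first terminal. The grammar encodes a DFA — one run per string.

Unambiguous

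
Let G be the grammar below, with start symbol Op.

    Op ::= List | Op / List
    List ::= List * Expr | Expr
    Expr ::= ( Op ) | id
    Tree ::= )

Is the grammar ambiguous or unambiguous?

(Tree is unreachable from Op, so its rules don't affect L(Op).) Op → Op / List | List  ;  List → List * Expr | Expr  — a left-associative chain with Expr at the bottom. Each string factors uniquely by precedence.

Unambiguous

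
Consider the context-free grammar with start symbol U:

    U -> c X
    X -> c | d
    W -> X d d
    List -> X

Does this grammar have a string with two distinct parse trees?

Unambiguous

(W, List are unreachable from U, so their rules don't affect L(U).) Restricted to the reachable nonterminals, every rule has the form A → t or A → t B, and no two rules for the same A share a first terminal. The grammar encodes a DFA — one run per string.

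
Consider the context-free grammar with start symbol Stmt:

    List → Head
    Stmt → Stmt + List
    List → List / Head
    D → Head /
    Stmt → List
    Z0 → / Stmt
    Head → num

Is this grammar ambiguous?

Unambiguous

(D, Z0 are unreachable from Stmt, so their rules don't affect L(Stmt).) Stmt → Stmt + List | List  ;  List → List / Head | Head  — a left-associative chain with Head at the bottom. Each string factors uniquely by precedence.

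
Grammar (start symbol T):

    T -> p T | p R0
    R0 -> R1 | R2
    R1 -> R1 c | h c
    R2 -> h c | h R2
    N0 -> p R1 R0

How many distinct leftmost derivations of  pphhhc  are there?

1

Parse trees for pphhhc:
  [T p [T p [R0 [R2 h [R2 h [R2 h c]]]]]]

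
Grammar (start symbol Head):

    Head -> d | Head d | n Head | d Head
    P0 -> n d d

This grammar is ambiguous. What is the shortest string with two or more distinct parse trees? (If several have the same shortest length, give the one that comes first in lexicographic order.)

d d

length 1: no string has ≥2 trees
length 2: d d has 2 parse trees

Two derivations of d d:
  Head ⇒ Head d ⇒ d d
  Head ⇒ d Head ⇒ d d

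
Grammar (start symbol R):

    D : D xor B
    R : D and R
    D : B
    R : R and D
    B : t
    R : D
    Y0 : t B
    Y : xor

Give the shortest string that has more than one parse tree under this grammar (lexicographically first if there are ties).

length 1: no string has ≥2 trees
length 3: t and t has 2 parse trees

Two derivations of t and t:
  R ⇒ D and R ⇒ B and R ⇒ t and R ⇒ t and D ⇒ t and B ⇒ t and t
  R ⇒ R and D ⇒ D and D ⇒ B and D ⇒ t and D ⇒ t and B ⇒ t and t

t and t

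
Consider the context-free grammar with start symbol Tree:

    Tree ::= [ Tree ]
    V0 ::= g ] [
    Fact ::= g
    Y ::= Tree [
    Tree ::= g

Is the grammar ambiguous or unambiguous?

(V0, Fact, Y are unreachable from Tree, so their rules don't affect L(Tree).) Each string is a nest of matched brackets around a single atom. An opening bracket forces the recursive rule; an atom forces the base rule.

Unambiguous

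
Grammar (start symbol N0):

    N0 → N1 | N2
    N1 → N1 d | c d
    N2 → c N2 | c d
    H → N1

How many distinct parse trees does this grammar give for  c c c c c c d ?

Parse trees for c c c c c c d:
  [N0 [N2 c [N2 c [N2 c [N2 c [N2 c [N2 c d]]]]]]]

1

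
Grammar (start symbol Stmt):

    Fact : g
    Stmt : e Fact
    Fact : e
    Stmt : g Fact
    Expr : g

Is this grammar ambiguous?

Only Stmt, Fact are reachable from Stmt; ignoring the rest: Each reachable nonterminal has at most one production per leading terminal, and all productions are right-linear; the derivation is determined token-by-token.

Unambiguous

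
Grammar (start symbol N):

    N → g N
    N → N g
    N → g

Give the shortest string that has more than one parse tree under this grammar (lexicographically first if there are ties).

length 1: no string has ≥2 trees
length 2: g g has 2 parse trees

Two derivations of g g:
  N ⇒ g N ⇒ g g
  N ⇒ N g ⇒ g g

g g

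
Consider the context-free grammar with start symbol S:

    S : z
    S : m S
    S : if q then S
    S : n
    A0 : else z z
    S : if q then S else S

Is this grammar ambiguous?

Witness: if q then if q then n else n

Derivation 1: S ⇒ if q then S ⇒ if q then if q then S else S ⇒ if q then if q then n else S ⇒ if q then if q then n else n
Derivation 2: S ⇒ if q then S else S ⇒ if q then if q then S else S ⇒ if q then if q then n else S ⇒ if q then if q then n else n

Two distinct leftmost derivations for the same string.

Ambiguous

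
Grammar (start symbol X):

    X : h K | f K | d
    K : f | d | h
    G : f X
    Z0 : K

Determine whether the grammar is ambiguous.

Only X, K are reachable from X; ignoring the rest: Each reachable nonterminal has at most one production per leading terminal, and all productions are right-linear; the derivation is determined token-by-token.

Unambiguous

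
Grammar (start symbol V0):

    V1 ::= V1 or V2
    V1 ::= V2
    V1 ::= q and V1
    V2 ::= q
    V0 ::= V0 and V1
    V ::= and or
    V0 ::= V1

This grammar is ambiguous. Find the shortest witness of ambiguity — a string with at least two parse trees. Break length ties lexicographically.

q and q

length 1: no string has ≥2 trees
length 3: q and q has 2 parse trees

Two derivations of q and q:
  V0 ⇒ V0 and V1 ⇒ V1 and V1 ⇒ V2 and V1 ⇒ q and V1 ⇒ q and V2 ⇒ q and q
  V0 ⇒ V1 ⇒ q and V1 ⇒ q and V2 ⇒ q and q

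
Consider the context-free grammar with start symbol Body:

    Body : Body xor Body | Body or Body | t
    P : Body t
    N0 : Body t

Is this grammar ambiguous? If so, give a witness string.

Ambiguous

Witness: t or t or t

Derivation 1: Body ⇒ Body or Body ⇒ Body or Body or Body ⇒ t or Body or Body ⇒ t or t or Body ⇒ t or t or t
Derivation 2: Body ⇒ Body or Body ⇒ t or Body ⇒ t or Body or Body ⇒ t or t or Body ⇒ t or t or t

Two distinct leftmost derivations for the same string.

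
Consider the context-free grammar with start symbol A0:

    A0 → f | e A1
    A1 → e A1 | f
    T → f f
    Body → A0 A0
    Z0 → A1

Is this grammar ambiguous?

Unambiguous

Only A0, A1 are reachable from A0; ignoring the rest: Restricted to the reachable nonterminals, every rule has the form A → t or A → t B, and no two rules for the same A share a first terminal. The grammar encodes a DFA — one run per string.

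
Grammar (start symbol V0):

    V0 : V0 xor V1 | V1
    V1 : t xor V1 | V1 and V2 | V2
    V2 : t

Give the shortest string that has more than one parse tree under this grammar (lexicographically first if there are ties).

length 1: no string has ≥2 trees
length 3: t xor t has 2 parse trees

Two derivations of t xor t:
  V0 ⇒ V0 xor V1 ⇒ V1 xor V1 ⇒ V2 xor V1 ⇒ t xor V1 ⇒ t xor V2 ⇒ t xor t
  V0 ⇒ V1 ⇒ t xor V1 ⇒ t xor V2 ⇒ t xor t

t xor t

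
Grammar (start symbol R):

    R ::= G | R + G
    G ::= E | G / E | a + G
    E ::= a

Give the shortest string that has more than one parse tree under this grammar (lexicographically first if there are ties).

length 1: no string has ≥2 trees
length 3: a + a has 2 parse trees

Two derivations of a + a:
  R ⇒ G ⇒ a + G ⇒ a + E ⇒ a + a
  R ⇒ R + G ⇒ G + G ⇒ E + G ⇒ a + G ⇒ a + E ⇒ a + a

a + a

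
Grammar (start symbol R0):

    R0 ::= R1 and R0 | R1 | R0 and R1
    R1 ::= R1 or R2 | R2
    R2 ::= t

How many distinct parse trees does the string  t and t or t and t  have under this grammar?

Parse trees for t and t or t and t:
  [R0 [R1 [R2 t]] and [R0 [R1 [R1 [R2 t]] or [R2 t]] and [R0 [R1 [R2 t]]]]]
  [R0 [R1 [R2 t]] and [R0 [R0 [R1 [R1 [R2 t]] or [R2 t]]] and [R1 [R2 t]]]]
  [R0 [R0 [R1 [R2 t]] and [R0 [R1 [R1 [R2 t]] or [R2 t]]]] and [R1 [R2 t]]]
  [R0 [R0 [R0 [R1 [R2 t]]] and [R1 [R1 [R2 t]] or [R2 t]]] and [R1 [R2 t]]]

4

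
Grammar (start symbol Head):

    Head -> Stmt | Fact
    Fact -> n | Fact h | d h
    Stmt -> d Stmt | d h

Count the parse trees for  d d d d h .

1

Parse trees for d d d d h:
  [Head [Stmt d [Stmt d [Stmt d [Stmt d h]]]]]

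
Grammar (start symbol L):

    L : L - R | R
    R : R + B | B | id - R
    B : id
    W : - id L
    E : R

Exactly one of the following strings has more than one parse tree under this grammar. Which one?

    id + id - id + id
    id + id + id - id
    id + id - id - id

id + id - id + id: 1 tree
id + id + id - id: 1 tree
id + id - id - id: 2 trees

id + id - id - id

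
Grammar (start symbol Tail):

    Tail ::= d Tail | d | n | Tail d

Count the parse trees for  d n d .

Parse trees for d n d:
  [Tail d [Tail [Tail n] d]]
  [Tail [Tail d [Tail n]] d]

2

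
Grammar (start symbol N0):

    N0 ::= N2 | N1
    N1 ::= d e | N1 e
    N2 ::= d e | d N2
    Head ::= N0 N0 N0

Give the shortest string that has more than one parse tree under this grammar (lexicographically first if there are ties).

d e

length 2: d e has 2 parse trees

Two derivations of d e:
  N0 ⇒ N2 ⇒ d e
  N0 ⇒ N1 ⇒ d e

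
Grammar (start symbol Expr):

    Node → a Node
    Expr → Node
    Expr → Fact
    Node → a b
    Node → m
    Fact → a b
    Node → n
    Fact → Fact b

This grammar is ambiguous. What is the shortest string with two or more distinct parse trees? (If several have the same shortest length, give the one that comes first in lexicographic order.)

a b

length 1: no string has ≥2 trees
length 2: a b has 2 parse trees

Two derivations of a b:
  Expr ⇒ Node ⇒ a b
  Expr ⇒ Fact ⇒ a b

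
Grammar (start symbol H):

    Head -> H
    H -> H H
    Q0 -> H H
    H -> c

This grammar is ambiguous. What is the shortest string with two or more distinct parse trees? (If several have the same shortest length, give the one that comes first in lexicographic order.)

length 1: no string has ≥2 trees
length 2: no string has ≥2 trees
length 3: c c c has 2 parse trees

Two derivations of c c c:
  H ⇒ H H ⇒ H H H ⇒ c H H ⇒ c c H ⇒ c c c
  H ⇒ H H ⇒ c H ⇒ c H H ⇒ c c H ⇒ c c c

c c c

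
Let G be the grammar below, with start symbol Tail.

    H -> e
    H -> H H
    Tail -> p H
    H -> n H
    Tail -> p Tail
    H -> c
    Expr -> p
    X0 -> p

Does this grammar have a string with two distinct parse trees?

Ambiguous

Witness: p c c c

Derivation 1: Tail ⇒ p H ⇒ p H H ⇒ p H H H ⇒ p c H H ⇒ p c c H ⇒ p c c c
Derivation 2: Tail ⇒ p H ⇒ p H H ⇒ p c H ⇒ p c H H ⇒ p c c H ⇒ p c c c

Two distinct leftmost derivations for the same string.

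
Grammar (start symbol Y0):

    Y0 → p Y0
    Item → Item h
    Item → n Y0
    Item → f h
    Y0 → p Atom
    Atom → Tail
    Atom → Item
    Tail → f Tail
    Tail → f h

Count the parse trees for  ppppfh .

Parse trees for ppppfh:
  [Y0 p [Y0 p [Y0 p [Y0 p [Atom [Tail f h]]]]]]
  [Y0 p [Y0 p [Y0 p [Y0 p [Atom [Item f h]]]]]]

2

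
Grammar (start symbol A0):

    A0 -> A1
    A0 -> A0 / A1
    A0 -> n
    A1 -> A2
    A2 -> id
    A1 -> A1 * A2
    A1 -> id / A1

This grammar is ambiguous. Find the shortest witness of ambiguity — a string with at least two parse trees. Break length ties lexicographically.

length 1: no string has ≥2 trees
length 3: id / id has 2 parse trees

Two derivations of id / id:
  A0 ⇒ A1 ⇒ id / A1 ⇒ id / A2 ⇒ id / id
  A0 ⇒ A0 / A1 ⇒ A1 / A1 ⇒ A2 / A1 ⇒ id / A1 ⇒ id / A2 ⇒ id / id

id / id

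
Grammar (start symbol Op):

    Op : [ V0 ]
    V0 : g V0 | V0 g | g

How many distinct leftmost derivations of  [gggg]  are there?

Parse trees for [gggg]:
  [Op [ [V0 g [V0 g [V0 g [V0 g]]]] ]]
  [Op [ [V0 g [V0 g [V0 [V0 g] g]]] ]]
  [Op [ [V0 g [V0 [V0 g [V0 g]] g]] ]]
  [Op [ [V0 g [V0 [V0 [V0 g] g] g]] ]]
  [Op [ [V0 [V0 g [V0 g [V0 g]]] g] ]]
  [Op [ [V0 [V0 g [V0 [V0 g] g]] g] ]]
  [Op [ [V0 [V0 [V0 g [V0 g]] g] g] ]]
  [Op [ [V0 [V0 [V0 [V0 g] g] g] g] ]]

8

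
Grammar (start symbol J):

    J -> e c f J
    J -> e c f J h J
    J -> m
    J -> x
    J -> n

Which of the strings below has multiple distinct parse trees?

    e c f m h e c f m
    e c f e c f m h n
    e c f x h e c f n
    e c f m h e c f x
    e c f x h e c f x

e c f m h e c f m: 1 tree
e c f e c f m h n: 2 trees
e c f x h e c f n: 1 tree
e c f m h e c f x: 1 tree
e c f x h e c f x: 1 tree

e c f e c f m h n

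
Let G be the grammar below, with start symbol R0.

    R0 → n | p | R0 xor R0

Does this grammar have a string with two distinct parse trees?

Ambiguous

Witness: n xor n xor n

Derivation 1: R0 ⇒ R0 xor R0 ⇒ n xor R0 ⇒ n xor R0 xor R0 ⇒ n xor n xor R0 ⇒ n xor n xor n
Derivation 2: R0 ⇒ R0 xor R0 ⇒ R0 xor R0 xor R0 ⇒ n xor R0 xor R0 ⇒ n xor n xor R0 ⇒ n xor n xor n

Two distinct leftmost derivations for the same string.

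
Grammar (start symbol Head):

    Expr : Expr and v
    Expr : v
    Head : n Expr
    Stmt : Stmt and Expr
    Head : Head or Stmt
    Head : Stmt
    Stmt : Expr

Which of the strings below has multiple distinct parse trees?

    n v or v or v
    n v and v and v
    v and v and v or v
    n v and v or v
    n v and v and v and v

v and v and v or v

n v or v or v: 1 tree
n v and v and v: 1 tree
v and v and v or v: 4 trees
n v and v or v: 1 tree
n v and v and v and v: 1 tree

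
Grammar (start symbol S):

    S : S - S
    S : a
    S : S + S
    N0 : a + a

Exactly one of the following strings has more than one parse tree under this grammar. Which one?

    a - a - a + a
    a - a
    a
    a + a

a - a - a + a

a - a - a + a: 5 trees
a - a: 1 tree
a: 1 tree
a + a: 1 tree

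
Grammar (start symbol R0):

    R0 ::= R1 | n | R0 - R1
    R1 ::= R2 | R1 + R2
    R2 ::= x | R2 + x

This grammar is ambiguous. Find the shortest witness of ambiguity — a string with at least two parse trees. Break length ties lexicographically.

x + x

length 1: no string has ≥2 trees
length 3: x + x has 2 parse trees

Two derivations of x + x:
  R0 ⇒ R1 ⇒ R2 ⇒ R2 + x ⇒ x + x
  R0 ⇒ R1 ⇒ R1 + R2 ⇒ R2 + R2 ⇒ x + R2 ⇒ x + x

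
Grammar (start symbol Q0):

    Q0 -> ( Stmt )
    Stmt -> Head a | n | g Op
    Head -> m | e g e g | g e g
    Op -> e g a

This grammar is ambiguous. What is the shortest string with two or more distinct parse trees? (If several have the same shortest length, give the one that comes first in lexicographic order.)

length 3: no string has ≥2 trees
length 4: no string has ≥2 trees
length 6: ( g e g a ) has 2 parse trees

Two derivations of ( g e g a ):
  Q0 ⇒ ( Stmt ) ⇒ ( Head a ) ⇒ ( g e g a )
  Q0 ⇒ ( Stmt ) ⇒ ( g Op ) ⇒ ( g e g a )

( g e g a )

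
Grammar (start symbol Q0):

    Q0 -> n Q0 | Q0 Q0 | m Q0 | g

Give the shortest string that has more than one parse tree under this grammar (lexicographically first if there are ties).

g g g

length 1: no string has ≥2 trees
length 2: no string has ≥2 trees
length 3: g g g has 2 parse trees

Two derivations of g g g:
  Q0 ⇒ Q0 Q0 ⇒ Q0 Q0 Q0 ⇒ g Q0 Q0 ⇒ g g Q0 ⇒ g g g
  Q0 ⇒ Q0 Q0 ⇒ g Q0 ⇒ g Q0 Q0 ⇒ g g Q0 ⇒ g g g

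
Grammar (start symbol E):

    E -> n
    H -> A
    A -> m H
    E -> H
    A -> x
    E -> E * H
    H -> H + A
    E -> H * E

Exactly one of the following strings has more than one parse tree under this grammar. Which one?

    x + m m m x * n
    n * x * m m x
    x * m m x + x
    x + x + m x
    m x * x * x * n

x * m m x + x

x + m m m x * n: 1 tree
n * x * m m x: 1 tree
x * m m x + x: 6 trees
x + x + m x: 1 tree
m x * x * x * n: 1 tree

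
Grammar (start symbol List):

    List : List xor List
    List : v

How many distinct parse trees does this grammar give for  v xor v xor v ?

2

Parse trees for v xor v xor v:
  [List [List v] xor [List [List v] xor [List v]]]
  [List [List [List v] xor [List v]] xor [List v]]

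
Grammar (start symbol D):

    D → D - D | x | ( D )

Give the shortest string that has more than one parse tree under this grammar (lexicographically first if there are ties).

x - x - x

length 1: no string has ≥2 trees
length 3: no string has ≥2 trees
length 5: x - x - x has 2 parse trees

Two derivations of x - x - x:
  D ⇒ D - D ⇒ D - D - D ⇒ x - D - D ⇒ x - x - D ⇒ x - x - x
  D ⇒ D - D ⇒ x - D ⇒ x - D - D ⇒ x - x - D ⇒ x - x - x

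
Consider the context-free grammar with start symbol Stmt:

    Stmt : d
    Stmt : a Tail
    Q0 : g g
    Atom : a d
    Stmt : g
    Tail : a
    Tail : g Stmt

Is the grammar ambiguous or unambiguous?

Unambiguous

(Atom, Q0 are unreachable from Stmt, so their rules don't affect L(Stmt).) The reachable rules are right-linear with at most one rule per (nonterminal, next-terminal) pair. Each input token forces the next rule, so parsing is deterministic.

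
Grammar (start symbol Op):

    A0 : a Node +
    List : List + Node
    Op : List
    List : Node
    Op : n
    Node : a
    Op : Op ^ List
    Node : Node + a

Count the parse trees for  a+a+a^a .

4

Parse trees for a+a+a^a:
  [Op [Op [List [List [Node a]] + [Node [Node a] + a]]] ^ [List [Node a]]]
  [Op [Op [List [List [List [Node a]] + [Node a]] + [Node a]]] ^ [List [Node a]]]
  [Op [Op [List [List [Node [Node a] + a]] + [Node a]]] ^ [List [Node a]]]
  [Op [Op [List [Node [Node [Node a] + a] + a]]] ^ [List [Node a]]]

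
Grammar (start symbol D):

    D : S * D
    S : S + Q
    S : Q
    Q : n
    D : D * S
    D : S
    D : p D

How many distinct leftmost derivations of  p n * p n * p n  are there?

Parse trees for p n * p n * p n:
  [D p [D [S [Q n]] * [D p [D [S [Q n]] * [D p [D [S [Q n]]]]]]]]

1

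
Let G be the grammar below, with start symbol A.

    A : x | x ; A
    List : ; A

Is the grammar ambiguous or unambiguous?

Unambiguous

Only A is reachable from A; ignoring the rest: Right-recursive list with a separator: after each atom, whether the separator follows determines the rule. One parse per string.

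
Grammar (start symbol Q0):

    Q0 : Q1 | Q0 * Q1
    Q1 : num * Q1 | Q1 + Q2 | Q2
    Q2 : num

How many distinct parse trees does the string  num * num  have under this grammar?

2

Parse trees for num * num:
  [Q0 [Q1 num * [Q1 [Q2 num]]]]
  [Q0 [Q0 [Q1 [Q2 num]]] * [Q1 [Q2 num]]]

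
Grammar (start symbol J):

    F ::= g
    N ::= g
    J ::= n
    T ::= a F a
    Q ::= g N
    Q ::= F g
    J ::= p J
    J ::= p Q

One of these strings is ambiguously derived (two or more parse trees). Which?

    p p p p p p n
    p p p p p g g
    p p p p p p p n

p p p p p p n: 1 tree
p p p p p g g: 2 trees
p p p p p p p n: 1 tree

p p p p p g g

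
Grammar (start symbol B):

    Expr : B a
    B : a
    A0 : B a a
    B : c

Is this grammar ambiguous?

Unambiguous

(A0, Expr are unreachable from B, so their rules don't affect L(B).) Each reachable nonterminal has at most one production per leading terminal, and all productions are right-linear; the derivation is determined token-by-token.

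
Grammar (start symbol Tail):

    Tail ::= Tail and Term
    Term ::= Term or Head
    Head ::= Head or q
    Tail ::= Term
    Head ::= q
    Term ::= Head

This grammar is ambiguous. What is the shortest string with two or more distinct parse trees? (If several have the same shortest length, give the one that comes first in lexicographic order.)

q or q

length 1: no string has ≥2 trees
length 3: q or q has 2 parse trees

Two derivations of q or q:
  Tail ⇒ Term ⇒ Term or Head ⇒ Head or Head ⇒ q or Head ⇒ q or q
  Tail ⇒ Term ⇒ Head ⇒ Head or q ⇒ q or q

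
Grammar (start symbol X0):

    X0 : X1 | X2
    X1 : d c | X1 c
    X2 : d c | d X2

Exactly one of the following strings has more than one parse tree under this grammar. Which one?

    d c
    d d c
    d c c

d c: 2 trees
d d c: 1 tree
d c c: 1 tree

d c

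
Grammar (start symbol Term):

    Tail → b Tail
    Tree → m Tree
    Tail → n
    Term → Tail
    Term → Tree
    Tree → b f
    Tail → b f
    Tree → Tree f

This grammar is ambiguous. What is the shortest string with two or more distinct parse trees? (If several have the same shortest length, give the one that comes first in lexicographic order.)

b f

length 1: no string has ≥2 trees
length 2: b f has 2 parse trees

Two derivations of b f:
  Term ⇒ Tail ⇒ b f
  Term ⇒ Tree ⇒ b f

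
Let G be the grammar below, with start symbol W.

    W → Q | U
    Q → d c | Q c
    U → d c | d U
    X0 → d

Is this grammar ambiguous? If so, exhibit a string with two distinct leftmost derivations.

Ambiguous

Witness: d c

Derivation 1: W ⇒ Q ⇒ d c
Derivation 2: W ⇒ U ⇒ d c

Two distinct leftmost derivations for the same string.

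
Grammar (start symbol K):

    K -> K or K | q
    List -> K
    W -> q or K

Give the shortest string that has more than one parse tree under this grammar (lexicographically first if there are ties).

length 1: no string has ≥2 trees
length 3: no string has ≥2 trees
length 5: q or q or q has 2 parse trees

Two derivations of q or q or q:
  K ⇒ K or K ⇒ K or K or K ⇒ q or K or K ⇒ q or q or K ⇒ q or q or q
  K ⇒ K or K ⇒ q or K ⇒ q or K or K ⇒ q or q or K ⇒ q or q or q

q or q or q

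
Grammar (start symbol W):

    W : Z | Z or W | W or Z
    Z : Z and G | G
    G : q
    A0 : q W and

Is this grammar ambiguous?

Ambiguous

Witness: q or q

Derivation 1: W ⇒ Z or W ⇒ G or W ⇒ q or W ⇒ q or Z ⇒ q or G ⇒ q or q
Derivation 2: W ⇒ W or Z ⇒ Z or Z ⇒ G or Z ⇒ q or Z ⇒ q or G ⇒ q or q

Two distinct leftmost derivations for the same string.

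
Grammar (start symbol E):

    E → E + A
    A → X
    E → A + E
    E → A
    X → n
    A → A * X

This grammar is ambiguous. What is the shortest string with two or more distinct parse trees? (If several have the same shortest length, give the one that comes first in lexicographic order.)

n + n

length 1: no string has ≥2 trees
length 3: n + n has 2 parse trees

Two derivations of n + n:
  E ⇒ E + A ⇒ A + A ⇒ X + A ⇒ n + A ⇒ n + X ⇒ n + n
  E ⇒ A + E ⇒ X + E ⇒ n + E ⇒ n + A ⇒ n + X ⇒ n + n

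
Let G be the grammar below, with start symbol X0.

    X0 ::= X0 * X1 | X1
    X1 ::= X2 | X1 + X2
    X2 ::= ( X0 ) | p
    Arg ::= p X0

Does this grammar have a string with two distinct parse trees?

Unambiguous

(Arg is unreachable from X0, so its rules don't affect L(X0).) The grammar is stratified — X0 handles '*' (left-recursive), X1 handles '+', X2 atoms. Each operator has a fixed associativity and precedence level, so every string has one parse.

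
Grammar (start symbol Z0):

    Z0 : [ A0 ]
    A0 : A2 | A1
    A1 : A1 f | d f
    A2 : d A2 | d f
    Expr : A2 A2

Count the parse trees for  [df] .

2

Parse trees for [df]:
  [Z0 [ [A0 [A2 d f]] ]]
  [Z0 [ [A0 [A1 d f]] ]]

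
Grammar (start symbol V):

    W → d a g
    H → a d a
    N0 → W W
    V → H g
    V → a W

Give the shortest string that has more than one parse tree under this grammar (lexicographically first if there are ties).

a d a g

length 4: a d a g has 2 parse trees

Two derivations of a d a g:
  V ⇒ H g ⇒ a d a g
  V ⇒ a W ⇒ a d a g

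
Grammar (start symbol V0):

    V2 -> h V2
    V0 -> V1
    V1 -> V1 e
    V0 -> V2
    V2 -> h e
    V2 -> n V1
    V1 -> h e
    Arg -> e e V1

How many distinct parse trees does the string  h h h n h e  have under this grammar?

1

Parse trees for h h h n h e:
  [V0 [V2 h [V2 h [V2 h [V2 n [V1 h e]]]]]]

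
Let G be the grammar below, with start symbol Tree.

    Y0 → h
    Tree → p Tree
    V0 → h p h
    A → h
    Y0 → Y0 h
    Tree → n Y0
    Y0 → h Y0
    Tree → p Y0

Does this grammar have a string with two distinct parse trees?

Ambiguous

Witness: n h h

Derivation 1: Tree ⇒ n Y0 ⇒ n Y0 h ⇒ n h h
Derivation 2: Tree ⇒ n Y0 ⇒ n h Y0 ⇒ n h h

Two distinct leftmost derivations for the same string.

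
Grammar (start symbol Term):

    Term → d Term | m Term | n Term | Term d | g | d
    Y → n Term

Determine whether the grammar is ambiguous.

Witness: d d

Derivation 1: Term ⇒ d Term ⇒ d d
Derivation 2: Term ⇒ Term d ⇒ d d

Two distinct leftmost derivations for the same string.

Ambiguous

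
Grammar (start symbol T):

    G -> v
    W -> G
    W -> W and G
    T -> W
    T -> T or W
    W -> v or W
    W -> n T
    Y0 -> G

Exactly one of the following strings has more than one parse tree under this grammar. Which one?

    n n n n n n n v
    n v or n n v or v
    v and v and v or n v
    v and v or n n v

n v or n n v or v

n n n n n n n v: 1 tree
n v or n n v or v: 14 trees
v and v and v or n v: 1 tree
v and v or n n v: 1 tree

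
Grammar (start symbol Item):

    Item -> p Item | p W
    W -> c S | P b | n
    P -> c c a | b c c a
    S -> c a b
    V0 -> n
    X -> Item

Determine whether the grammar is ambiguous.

Witness: p c c a b

Derivation 1: Item ⇒ p W ⇒ p c S ⇒ p c c a b
Derivation 2: Item ⇒ p W ⇒ p P b ⇒ p c c a b

Two distinct leftmost derivations for the same string.

Ambiguous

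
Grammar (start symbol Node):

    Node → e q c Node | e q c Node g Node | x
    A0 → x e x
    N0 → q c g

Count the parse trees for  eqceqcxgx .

Parse trees for eqceqcxgx:
  [Node e q c [Node e q c [Node x] g [Node x]]]
  [Node e q c [Node e q c [Node x]] g [Node x]]

2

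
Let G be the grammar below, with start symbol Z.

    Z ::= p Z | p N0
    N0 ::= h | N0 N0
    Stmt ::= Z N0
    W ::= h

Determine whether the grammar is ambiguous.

Ambiguous

Witness: p h h h

Derivation 1: Z ⇒ p N0 ⇒ p N0 N0 ⇒ p h N0 ⇒ p h N0 N0 ⇒ p h h N0 ⇒ p h h h
Derivation 2: Z ⇒ p N0 ⇒ p N0 N0 ⇒ p N0 N0 N0 ⇒ p h N0 N0 ⇒ p h h N0 ⇒ p h h h

Two distinct leftmost derivations for the same string.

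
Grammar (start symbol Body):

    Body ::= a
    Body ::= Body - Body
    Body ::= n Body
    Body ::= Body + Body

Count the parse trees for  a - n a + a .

Parse trees for a - n a + a:
  [Body [Body a] - [Body n [Body [Body a] + [Body a]]]]
  [Body [Body a] - [Body [Body n [Body a]] + [Body a]]]
  [Body [Body [Body a] - [Body n [Body a]]] + [Body a]]

3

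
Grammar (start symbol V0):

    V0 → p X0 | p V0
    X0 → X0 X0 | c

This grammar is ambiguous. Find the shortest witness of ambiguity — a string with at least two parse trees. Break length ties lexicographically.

length 2: no string has ≥2 trees
length 3: no string has ≥2 trees
length 4: p c c c has 2 parse trees

Two derivations of p c c c:
  V0 ⇒ p X0 ⇒ p X0 X0 ⇒ p X0 X0 X0 ⇒ p c X0 X0 ⇒ p c c X0 ⇒ p c c c
  V0 ⇒ p X0 ⇒ p X0 X0 ⇒ p c X0 ⇒ p c X0 X0 ⇒ p c c X0 ⇒ p c c c

p c c c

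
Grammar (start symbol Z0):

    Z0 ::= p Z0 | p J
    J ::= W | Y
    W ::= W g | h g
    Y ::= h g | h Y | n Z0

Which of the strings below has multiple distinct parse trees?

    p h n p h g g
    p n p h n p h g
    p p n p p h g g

p n p h n p h g

p h n p h g g: 1 tree
p n p h n p h g: 2 trees
p p n p p h g g: 1 tree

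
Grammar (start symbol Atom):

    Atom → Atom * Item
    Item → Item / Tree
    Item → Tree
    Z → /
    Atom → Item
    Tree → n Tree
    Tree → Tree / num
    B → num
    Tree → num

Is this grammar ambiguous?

Ambiguous

Witness: num / num

Derivation 1: Atom ⇒ Item ⇒ Item / Tree ⇒ Tree / Tree ⇒ num / Tree ⇒ num / num
Derivation 2: Atom ⇒ Item ⇒ Tree ⇒ Tree / num ⇒ num / num

Two distinct leftmost derivations for the same string.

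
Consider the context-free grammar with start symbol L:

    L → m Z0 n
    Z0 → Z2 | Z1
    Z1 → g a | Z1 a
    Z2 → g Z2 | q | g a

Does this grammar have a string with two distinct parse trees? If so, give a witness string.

Ambiguous

Witness: m g a n

Derivation 1: L ⇒ m Z0 n ⇒ m Z2 n ⇒ m g a n
Derivation 2: L ⇒ m Z0 n ⇒ m Z1 n ⇒ m g a n

Two distinct leftmost derivations for the same string.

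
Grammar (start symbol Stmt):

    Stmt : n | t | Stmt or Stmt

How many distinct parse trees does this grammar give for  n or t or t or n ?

5

Parse trees for n or t or t or n:
  [Stmt [Stmt n] or [Stmt [Stmt t] or [Stmt [Stmt t] or [Stmt n]]]]
  [Stmt [Stmt n] or [Stmt [Stmt [Stmt t] or [Stmt t]] or [Stmt n]]]
  [Stmt [Stmt [Stmt n] or [Stmt t]] or [Stmt [Stmt t] or [Stmt n]]]
  [Stmt [Stmt [Stmt n] or [Stmt [Stmt t] or [Stmt t]]] or [Stmt n]]
  [Stmt [Stmt [Stmt [Stmt n] or [Stmt t]] or [Stmt t]] or [Stmt n]]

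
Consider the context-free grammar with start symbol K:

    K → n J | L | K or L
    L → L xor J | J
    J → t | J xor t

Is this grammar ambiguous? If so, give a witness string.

Witness: t xor t

Derivation 1: K ⇒ L ⇒ L xor J ⇒ J xor J ⇒ t xor J ⇒ t xor t
Derivation 2: K ⇒ L ⇒ J ⇒ J xor t ⇒ t xor t

Two distinct leftmost derivations for the same string.

Ambiguous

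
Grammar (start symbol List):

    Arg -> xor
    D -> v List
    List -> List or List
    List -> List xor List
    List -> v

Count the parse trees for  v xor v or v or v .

5

Parse trees for v xor v or v or v:
  [List [List [List v] xor [List v]] or [List [List v] or [List v]]]
  [List [List [List [List v] xor [List v]] or [List v]] or [List v]]
  [List [List [List v] xor [List [List v] or [List v]]] or [List v]]
  [List [List v] xor [List [List v] or [List [List v] or [List v]]]]
  [List [List v] xor [List [List [List v] or [List v]] or [List v]]]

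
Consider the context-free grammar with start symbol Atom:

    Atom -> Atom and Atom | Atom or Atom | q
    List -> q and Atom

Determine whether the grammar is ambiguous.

Ambiguous

Witness: q and q and q

Derivation 1: Atom ⇒ Atom and Atom ⇒ Atom and Atom and Atom ⇒ q and Atom and Atom ⇒ q and q and Atom ⇒ q and q and q
Derivation 2: Atom ⇒ Atom and Atom ⇒ q and Atom ⇒ q and Atom and Atom ⇒ q and q and Atom ⇒ q and q and q

Two distinct leftmost derivations for the same string.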